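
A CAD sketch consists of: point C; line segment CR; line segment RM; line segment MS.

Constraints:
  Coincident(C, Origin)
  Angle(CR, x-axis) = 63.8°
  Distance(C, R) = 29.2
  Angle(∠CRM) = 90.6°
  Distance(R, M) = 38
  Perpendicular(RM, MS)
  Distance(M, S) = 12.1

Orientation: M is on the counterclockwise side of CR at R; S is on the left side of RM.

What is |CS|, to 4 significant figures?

41.95

C is at the origin; CR runs at 63.8° with length 29.2, so R = 29.2·(cos 63.8°, sin 63.8°) = (12.89, 26.20). ∠CRM = 90.6°, so RM runs at 63.8° + (180° − 90.6°) = 153.2° from the x-axis; with |RM| = 38.0, M = R + 38.0·(cos 153.2°, sin 153.2°) = (-21.03, 43.33). RM ⟂ MS; with |MS| = 12.1 on the left of RM, S = M + 12.1·(-0.4509, -0.8926) = (-26.48, 32.53). Then |CS| = |S − C| = 41.95.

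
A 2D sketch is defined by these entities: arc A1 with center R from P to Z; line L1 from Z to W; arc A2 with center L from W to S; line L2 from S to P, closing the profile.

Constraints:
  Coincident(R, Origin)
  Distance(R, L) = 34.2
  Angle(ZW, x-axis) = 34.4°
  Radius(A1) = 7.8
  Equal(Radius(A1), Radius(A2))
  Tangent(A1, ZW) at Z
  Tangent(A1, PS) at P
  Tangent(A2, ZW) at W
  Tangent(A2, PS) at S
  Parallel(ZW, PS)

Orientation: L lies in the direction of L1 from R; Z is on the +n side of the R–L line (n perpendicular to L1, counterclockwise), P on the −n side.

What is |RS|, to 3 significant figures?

35.1

The slot axis is L1's direction at 34.4°, so u = (cos 34.4°, sin 34.4°) = (0.825, 0.565) and n = (−sin 34.4°, cos 34.4°) = (-0.565, 0.825). R is at the origin and L lies 34.2 along u from R, so L = 34.2·u = (28.2, 19.3). Tangency of A1 to both parallel lines with radius 7.8 puts Z and P at R ± 7.8·n: Z = (-4.41, 6.44), P = (4.41, -6.44). Equal radii place W and S the same way about L: W = L + 7.8·n = (23.8, 25.8), S = L − 7.8·n = (32.6, 12.9). Then |RS| = |S − R| = 35.1.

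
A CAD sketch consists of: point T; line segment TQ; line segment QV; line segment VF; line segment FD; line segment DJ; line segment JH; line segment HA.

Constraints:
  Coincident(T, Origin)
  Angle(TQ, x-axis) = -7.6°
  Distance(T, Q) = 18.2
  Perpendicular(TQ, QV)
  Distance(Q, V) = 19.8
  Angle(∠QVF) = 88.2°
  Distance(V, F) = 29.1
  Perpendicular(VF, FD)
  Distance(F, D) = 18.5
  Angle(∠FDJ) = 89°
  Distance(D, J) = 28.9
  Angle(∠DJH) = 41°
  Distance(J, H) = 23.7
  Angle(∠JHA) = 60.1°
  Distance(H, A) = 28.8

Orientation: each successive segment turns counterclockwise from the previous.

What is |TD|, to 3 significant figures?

10.3

T is at the origin; TQ runs at -7.6° with length 18.2, so Q = (18.0, -2.41). The perpendicularity gives QV at right angles to TQ, so QV runs at 82.4°; with |QV| = 19.8, V = (20.7, 17.2). ∠QVF = 88.2° gives VF at 174° from the x-axis; with |VF| = 29.1, F = (-8.29, 20.2). The perpendicularity gives FD at right angles to VF, so FD runs at -95.8°; with |FD| = 18.5, D = (-10.2, 1.75). Then |TD| = |D − T| = 10.3.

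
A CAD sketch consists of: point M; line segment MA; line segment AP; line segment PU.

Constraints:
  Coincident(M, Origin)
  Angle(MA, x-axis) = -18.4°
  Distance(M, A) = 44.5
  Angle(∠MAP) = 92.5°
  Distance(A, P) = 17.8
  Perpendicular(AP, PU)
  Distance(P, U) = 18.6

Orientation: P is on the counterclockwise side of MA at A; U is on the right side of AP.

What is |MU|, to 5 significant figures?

66.076

∠MAP = 92.5°, so AP runs at -18.4° + (180° − 92.5°) = 69.100° from the x-axis; with |AP| = 17.8, P = A + 17.8·(cos 69.100°, sin 69.100°) = (48.575, 2.5825). AP ⟂ PU; with |PU| = 18.6 on the right of AP, U = P + 18.6·(0.93420, -0.35674) = (65.951, -4.0529). Then |MU| = |U − M| = 66.076.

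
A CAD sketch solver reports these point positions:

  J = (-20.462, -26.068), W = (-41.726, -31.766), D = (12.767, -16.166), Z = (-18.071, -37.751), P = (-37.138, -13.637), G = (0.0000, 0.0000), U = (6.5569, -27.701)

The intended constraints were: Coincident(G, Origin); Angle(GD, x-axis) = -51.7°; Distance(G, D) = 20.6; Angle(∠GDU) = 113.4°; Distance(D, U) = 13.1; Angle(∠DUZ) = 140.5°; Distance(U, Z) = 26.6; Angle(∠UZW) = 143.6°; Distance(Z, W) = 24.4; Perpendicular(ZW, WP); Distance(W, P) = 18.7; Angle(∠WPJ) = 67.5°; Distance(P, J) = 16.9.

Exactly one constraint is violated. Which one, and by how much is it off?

Distance(P, J) = 16.9 — off by 3.90.

G = (0.00, 0.00) ✓; GD at -51.70° ✓; |GD| = 20.60 ✓; ∠GDU = 113.4° ✓; |DU| = 13.10 ✓; ∠DUZ = 140.5° ✓; |UZ| = 26.60 ✓; ∠UZW = 143.6° ✓; |ZW| = 24.40 ✓; ∠(ZW, WP) = 90.00° ✓; |WP| = 18.70 ✓; ∠WPJ = 67.50° ✓; |PJ| = 20.80 ✗.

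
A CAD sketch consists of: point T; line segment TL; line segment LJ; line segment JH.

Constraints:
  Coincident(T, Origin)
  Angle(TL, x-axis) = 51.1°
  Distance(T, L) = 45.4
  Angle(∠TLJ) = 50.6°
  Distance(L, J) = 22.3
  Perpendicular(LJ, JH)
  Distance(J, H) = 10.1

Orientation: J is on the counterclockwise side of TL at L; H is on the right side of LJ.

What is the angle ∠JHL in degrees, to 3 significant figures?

65.6°

T is at the origin; TL runs at 51.1° with length 45.4, so L = 45.4·(cos 51.1°, sin 51.1°) = (28.5, 35.3). ∠TLJ = 50.6°, so LJ runs at 51.1° + (180° − 50.6°) = 180° from the x-axis; with |LJ| = 22.3, J = L + 22.3·(cos 180°, sin 180°) = (6.21, 35.1). LJ ⟂ JH; with |JH| = 10.1 on the right of LJ, H = J + 10.1·(-0.00873, 1.00) = (6.12, 45.2). Then cos ∠JHL = HJ·HL / (|HJ||HL|), giving 65.6°.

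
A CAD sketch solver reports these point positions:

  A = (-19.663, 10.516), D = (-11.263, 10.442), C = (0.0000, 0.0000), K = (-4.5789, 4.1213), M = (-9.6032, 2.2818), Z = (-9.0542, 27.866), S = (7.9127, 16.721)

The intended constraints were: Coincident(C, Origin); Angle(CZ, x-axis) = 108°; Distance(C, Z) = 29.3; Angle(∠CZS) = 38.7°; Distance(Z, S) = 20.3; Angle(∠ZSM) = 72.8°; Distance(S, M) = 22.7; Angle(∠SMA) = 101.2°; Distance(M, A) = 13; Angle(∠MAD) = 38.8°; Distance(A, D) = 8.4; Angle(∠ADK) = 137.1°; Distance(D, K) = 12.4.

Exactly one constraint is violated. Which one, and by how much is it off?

Distance(D, K) = 12.4 — off by 3.20.

C = (0.00, 0.00) ✓; CZ at 108.0° ✓; |CZ| = 29.30 ✓; ∠CZS = 38.70° ✓; |ZS| = 20.30 ✓; ∠ZSM = 72.80° ✓; |SM| = 22.70 ✓; ∠SMA = 101.2° ✓; |MA| = 13.00 ✓; ∠MAD = 38.80° ✓; |AD| = 8.400 ✓; ∠ADK = 137.1° ✓; |DK| = 9.199 ✗.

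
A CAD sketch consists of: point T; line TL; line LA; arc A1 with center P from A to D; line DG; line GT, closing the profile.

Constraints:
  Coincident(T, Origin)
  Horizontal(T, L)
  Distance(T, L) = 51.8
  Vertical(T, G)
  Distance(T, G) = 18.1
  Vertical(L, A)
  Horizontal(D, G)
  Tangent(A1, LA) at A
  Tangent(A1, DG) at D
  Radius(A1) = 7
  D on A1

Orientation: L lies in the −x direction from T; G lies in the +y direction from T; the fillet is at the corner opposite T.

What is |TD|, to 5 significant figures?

48.318

T is at the origin; T and L share the same y with |TL| = 51.8 and L on the −x side, so L = (-51.800, 0.0000). T and G share the same x with |TG| = 18.1 and G on the +y side, so G = (0.0000, 18.100). The virtual corner opposite T is at (-51.800, 18.100). The tangent condition forces PA to be normal to LA and the tangent condition forces PD to be normal to DG, with radius 7.0, so the center P sits 7.0 in from both sides at P = (-44.800, 11.100). That places the tangent points at A = (-51.800, 11.100) on LA and D = (-44.800, 18.100) on DG. Then |TD| = |D − T| = 48.318.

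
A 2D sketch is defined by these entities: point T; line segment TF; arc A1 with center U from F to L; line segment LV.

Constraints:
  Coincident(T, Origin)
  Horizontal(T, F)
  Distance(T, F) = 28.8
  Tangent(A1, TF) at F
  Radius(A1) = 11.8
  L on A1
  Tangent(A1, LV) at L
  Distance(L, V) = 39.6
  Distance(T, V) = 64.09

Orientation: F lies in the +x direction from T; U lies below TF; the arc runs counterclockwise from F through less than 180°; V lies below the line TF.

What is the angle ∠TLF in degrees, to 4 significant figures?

77.59°

T is at the origin; TF is horizontal with |TF| = 28.8 and F on the +x side, so F = (28.80, 0.000). Since A1 is tangent to TF there, UF ⟂ TF, so U = F + (0, -11.8) = (28.80, -11.80). Since UL ⟂ LV (tangency), |UV| = √(11.8² + 39.6²) = 41.32 regardless of where L sits on A1. So V lies on both circle(T, 64.09) and circle(U, 41.32); the below-TF intersection is V = (37.06, -52.29). L is the foot of the tangent from V: L = (18.39, -17.36).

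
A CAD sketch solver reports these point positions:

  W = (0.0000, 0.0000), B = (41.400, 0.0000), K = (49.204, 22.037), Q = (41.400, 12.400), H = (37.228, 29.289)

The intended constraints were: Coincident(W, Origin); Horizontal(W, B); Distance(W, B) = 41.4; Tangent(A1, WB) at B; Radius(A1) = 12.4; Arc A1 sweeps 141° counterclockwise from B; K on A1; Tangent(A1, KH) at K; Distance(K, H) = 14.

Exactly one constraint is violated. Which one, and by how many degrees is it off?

Tangent(A1, KH) at K — off by 7.80°.

W = (0.00, 0.00) ✓; W.y = 0.00, B.y = 0.00 ✓; |WB| = 41.40 ✓; ∠(QB, BW) = 90.00° ✓; |QB| = 12.40 ✓; bearing(Q→K) − bearing(Q→B) = 141.0° ✓; |QK| = 12.40 ✓; ∠(QK, KH) = 82.20° ✗; |KH| = 14.00 ✓.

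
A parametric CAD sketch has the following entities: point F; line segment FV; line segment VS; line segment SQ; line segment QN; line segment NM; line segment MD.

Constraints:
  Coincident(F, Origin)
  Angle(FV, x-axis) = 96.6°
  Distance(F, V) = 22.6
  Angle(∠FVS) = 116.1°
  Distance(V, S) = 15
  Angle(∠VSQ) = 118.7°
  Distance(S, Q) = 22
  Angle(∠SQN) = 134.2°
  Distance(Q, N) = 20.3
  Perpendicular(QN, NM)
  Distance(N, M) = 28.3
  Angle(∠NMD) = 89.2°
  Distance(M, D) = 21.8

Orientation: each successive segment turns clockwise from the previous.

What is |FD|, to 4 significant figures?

14.08

The perpendicularity gives NM at right angles to QN, so NM runs at -164.4°; with |NM| = 28.3, M = (7.542, -7.140). ∠NMD = 89.2° gives MD at 104.8° from the x-axis; with |MD| = 21.8, D = (1.974, 13.94). Then |FD| = |D − F| = 14.08.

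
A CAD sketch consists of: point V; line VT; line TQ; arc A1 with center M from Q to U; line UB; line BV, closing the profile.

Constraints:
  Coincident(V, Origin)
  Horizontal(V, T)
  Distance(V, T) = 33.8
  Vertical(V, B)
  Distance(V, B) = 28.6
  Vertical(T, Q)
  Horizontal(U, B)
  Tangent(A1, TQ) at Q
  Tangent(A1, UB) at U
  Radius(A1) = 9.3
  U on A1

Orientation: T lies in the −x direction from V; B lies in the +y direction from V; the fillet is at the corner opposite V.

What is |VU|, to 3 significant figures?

37.7

The virtual corner opposite V is at (-33.8, 28.6). Tangency of A1 to TQ means the radius MQ is perpendicular to TQ and the tangent condition forces MU to be normal to UB, with radius 9.3, so the center M sits 9.3 in from both sides at M = (-24.5, 19.3). That places the tangent points at Q = (-33.8, 19.3) on TQ and U = (-24.5, 28.6) on UB. Then |VU| = |U − V| = 37.7.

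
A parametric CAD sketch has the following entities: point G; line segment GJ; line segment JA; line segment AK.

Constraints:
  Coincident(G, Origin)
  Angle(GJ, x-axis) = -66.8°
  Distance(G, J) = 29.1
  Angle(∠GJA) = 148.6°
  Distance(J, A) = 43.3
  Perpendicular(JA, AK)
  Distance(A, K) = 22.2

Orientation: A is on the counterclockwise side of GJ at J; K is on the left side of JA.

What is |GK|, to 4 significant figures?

68.50

∠GJA = 148.6°, so JA runs at -66.8° + (180° − 148.6°) = -35.40° from the x-axis; with |JA| = 43.3, A = J + 43.3·(cos -35.40°, sin -35.40°) = (46.76, -51.83). The perpendicularity gives AK at right angles to JA; with |AK| = 22.2 on the left of JA, K = A + 22.2·(0.5793, 0.8151) = (59.62, -33.73). Then |GK| = |K − G| = 68.50.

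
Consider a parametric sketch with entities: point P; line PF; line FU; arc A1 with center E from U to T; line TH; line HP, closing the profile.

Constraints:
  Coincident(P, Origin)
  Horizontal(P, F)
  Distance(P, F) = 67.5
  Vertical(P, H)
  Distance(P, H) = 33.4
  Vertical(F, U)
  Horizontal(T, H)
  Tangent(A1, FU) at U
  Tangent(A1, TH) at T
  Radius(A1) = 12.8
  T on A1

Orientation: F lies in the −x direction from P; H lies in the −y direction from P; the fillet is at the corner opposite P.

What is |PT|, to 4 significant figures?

64.09

P is at the origin; PF is horizontal with |PF| = 67.5 and F on the −x side, so F = (-67.50, 0.000). PH is vertical with |PH| = 33.4 and H on the −y side, so H = (0.000, -33.40). The virtual corner opposite P is at (-67.50, -33.40). Tangency of A1 to FU means the radius EU is perpendicular to FU and A1 meets TH tangentially, so ET is at right angles to TH, with radius 12.8, so the center E sits 12.8 in from both sides at E = (-54.70, -20.60). That places the tangent points at U = (-67.50, -20.60) on FU and T = (-54.70, -33.40) on TH. Then |PT| = |T − P| = 64.09.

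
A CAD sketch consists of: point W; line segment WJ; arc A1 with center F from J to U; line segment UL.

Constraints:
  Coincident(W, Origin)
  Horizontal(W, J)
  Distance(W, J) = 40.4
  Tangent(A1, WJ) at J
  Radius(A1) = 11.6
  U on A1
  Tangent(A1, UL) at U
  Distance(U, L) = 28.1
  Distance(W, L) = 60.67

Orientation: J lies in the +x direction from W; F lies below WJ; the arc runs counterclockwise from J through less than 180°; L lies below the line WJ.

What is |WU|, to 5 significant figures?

34.849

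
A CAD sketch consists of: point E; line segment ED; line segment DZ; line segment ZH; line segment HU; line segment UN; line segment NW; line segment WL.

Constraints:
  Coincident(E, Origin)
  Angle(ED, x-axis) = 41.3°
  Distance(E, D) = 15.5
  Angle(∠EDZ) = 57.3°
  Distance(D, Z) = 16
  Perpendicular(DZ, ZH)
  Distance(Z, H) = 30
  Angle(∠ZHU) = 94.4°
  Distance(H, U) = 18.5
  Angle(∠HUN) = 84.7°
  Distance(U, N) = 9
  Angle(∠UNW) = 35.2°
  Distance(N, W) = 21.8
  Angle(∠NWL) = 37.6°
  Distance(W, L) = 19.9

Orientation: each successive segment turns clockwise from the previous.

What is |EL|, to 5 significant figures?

27.371

∠UNW = 35.2° gives NW at -137.10° from the x-axis; with |NW| = 21.8, W = (-26.838, -5.6841). ∠NWL = 37.6° gives WL at 80.500° from the x-axis; with |WL| = 19.9, L = (-23.553, 13.943). Then |EL| = |L − E| = 27.371.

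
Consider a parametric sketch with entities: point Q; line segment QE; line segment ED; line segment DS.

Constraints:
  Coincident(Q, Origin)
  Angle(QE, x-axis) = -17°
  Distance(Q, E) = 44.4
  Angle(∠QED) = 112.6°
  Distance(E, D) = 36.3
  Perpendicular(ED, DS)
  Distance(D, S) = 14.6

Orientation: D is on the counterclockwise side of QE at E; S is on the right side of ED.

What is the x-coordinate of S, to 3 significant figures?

76.8

Q is at the origin; QE runs at -17.0° with length 44.4, so E = 44.4·(cos -17.0°, sin -17.0°) = (42.5, -13.0). ∠QED = 112.6°, so ED runs at -17.0° + (180° − 112.6°) = 50.4° from the x-axis; with |ED| = 36.3, D = E + 36.3·(cos 50.4°, sin 50.4°) = (65.6, 15.0). ED is perpendicular to DS; with |DS| = 14.6 on the right of ED, S = D + 14.6·(0.771, -0.637) = (76.8, 5.68). So S.x = 76.8.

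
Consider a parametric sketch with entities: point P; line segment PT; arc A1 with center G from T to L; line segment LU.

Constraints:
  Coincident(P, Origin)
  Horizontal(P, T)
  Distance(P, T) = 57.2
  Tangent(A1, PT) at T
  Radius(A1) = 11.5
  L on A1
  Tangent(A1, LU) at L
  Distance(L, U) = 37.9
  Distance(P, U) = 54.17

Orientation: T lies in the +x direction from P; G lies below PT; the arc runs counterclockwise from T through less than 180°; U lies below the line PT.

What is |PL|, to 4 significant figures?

47.03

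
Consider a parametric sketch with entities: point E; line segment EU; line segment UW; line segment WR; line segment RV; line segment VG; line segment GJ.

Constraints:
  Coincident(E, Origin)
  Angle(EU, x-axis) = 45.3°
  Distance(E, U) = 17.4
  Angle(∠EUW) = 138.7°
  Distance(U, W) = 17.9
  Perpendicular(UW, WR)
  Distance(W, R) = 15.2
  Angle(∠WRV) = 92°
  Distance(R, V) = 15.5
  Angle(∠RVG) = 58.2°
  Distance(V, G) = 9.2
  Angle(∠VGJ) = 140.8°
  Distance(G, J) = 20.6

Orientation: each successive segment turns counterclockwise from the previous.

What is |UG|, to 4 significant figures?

10.44

∠WRV = 92.0° gives RV at -95.40° from the x-axis; with |RV| = 15.5, V = (-3.331, 15.71). ∠RVG = 58.2° gives VG at 26.40° from the x-axis; with |VG| = 9.2, G = (4.909, 19.80). Then |UG| = |G − U| = 10.44.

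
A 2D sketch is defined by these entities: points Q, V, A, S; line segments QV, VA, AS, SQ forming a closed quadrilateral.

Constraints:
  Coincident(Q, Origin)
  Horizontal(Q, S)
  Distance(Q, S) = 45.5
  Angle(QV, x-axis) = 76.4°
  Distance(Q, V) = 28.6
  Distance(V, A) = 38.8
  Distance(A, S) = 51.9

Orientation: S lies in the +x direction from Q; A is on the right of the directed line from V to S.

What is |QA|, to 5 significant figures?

10.597

Q is at the origin; Q and S share the same y with |QS| = 45.5 and S in +x, so S = (45.5, 0). QV runs at 76.4° with |QV| = 28.6, so V = (6.7251, 27.798). A is determined by |VA| = 38.8 and |AS| = 51.9 together: it lies at the intersection of circle(V, 38.8) and circle(S, 51.9). With |VS| = 47.710, the foot of the radical line on VS is 11.403 from V and the perpendicular offset is √(38.8² − 11.403²) = 37.087. Taking the right-of-VS solution: A = (-5.6160, -8.9869).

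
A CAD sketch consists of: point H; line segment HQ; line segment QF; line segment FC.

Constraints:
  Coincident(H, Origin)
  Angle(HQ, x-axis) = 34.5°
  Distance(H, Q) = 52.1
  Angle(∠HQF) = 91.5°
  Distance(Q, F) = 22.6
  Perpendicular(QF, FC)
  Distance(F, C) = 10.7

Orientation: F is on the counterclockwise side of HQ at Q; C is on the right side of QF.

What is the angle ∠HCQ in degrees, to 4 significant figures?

43.77°

H is at the origin; HQ runs at 34.5° with length 52.1, so Q = 52.1·(cos 34.5°, sin 34.5°) = (42.94, 29.51). ∠HQF = 91.5°, so QF runs at 34.5° + (180° − 91.5°) = 123.0° from the x-axis; with |QF| = 22.6, F = Q + 22.6·(cos 123.0°, sin 123.0°) = (30.63, 48.46). QF is perpendicular to FC; with |FC| = 10.7 on the right of QF, C = F + 10.7·(0.8387, 0.5446) = (39.60, 54.29). Then cos ∠HCQ = CH·CQ / (|CH||CQ|), giving 43.77°.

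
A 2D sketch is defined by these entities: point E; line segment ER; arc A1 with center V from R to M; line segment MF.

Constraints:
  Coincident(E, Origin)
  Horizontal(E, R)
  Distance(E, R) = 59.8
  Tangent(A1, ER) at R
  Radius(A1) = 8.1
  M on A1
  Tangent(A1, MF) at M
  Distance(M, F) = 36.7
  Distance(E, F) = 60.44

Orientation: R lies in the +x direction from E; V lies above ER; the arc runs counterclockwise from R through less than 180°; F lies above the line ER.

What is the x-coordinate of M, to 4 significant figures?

66.17

E is at the origin; E and R share the same y with |ER| = 59.8 and R on the +x side, so R = (59.80, 0.000). The tangent condition forces VR to be normal to ER, so V = R + (0, 8.1) = (59.80, 8.100). Since VM ⟂ MF (tangency), |VF| = √(8.1² + 36.7²) = 37.58 regardless of where M sits on A1. So F lies on both circle(E, 60.44) and circle(V, 37.58); the above-ER intersection is F = (43.50, 41.96). M is the foot of the tangent from F: M = (66.17, 13.10).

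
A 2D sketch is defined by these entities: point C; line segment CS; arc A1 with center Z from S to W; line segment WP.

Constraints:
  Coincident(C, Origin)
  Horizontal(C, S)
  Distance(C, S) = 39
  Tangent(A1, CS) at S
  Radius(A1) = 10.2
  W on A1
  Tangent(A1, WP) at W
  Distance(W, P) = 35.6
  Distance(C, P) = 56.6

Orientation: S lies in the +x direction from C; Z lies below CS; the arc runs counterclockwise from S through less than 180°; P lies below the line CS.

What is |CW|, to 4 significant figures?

30.92

Checks: |ZW| = 10.20 ✓; ∠(ZW, WP) = 90.00° ✓; |WP| = 35.60 ✓; |CP| = 56.60 ✓.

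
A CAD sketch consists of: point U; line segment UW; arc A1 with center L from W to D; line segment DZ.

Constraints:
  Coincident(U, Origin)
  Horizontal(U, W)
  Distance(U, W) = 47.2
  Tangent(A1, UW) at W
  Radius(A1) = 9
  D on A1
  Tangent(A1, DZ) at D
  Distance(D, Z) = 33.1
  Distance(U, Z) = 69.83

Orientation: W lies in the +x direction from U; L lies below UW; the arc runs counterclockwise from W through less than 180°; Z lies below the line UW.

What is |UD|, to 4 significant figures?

41.58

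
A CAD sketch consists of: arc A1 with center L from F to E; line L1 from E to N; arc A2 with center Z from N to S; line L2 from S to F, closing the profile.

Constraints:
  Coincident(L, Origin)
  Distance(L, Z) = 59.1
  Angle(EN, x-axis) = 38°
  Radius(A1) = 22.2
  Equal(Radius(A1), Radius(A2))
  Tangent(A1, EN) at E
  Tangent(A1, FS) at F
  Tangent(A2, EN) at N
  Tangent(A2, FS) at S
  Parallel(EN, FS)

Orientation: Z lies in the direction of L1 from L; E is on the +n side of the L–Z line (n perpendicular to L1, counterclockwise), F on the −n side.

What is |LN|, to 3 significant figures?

63.1

The slot axis is L1's direction at 38.0°, so u = (cos 38.0°, sin 38.0°) = (0.788, 0.616) and n = (−sin 38.0°, cos 38.0°) = (-0.616, 0.788). L is at the origin and Z lies 59.1 along u from L, so Z = 59.1·u = (46.6, 36.4). Tangency of A1 to both parallel lines with radius 22.2 puts E and F at L ± 22.2·n: E = (-13.7, 17.5), F = (13.7, -17.5). Equal radii place N and S the same way about Z: N = Z + 22.2·n = (32.9, 53.9), S = Z − 22.2·n = (60.2, 18.9). Then |LN| = |N − L| = 63.1.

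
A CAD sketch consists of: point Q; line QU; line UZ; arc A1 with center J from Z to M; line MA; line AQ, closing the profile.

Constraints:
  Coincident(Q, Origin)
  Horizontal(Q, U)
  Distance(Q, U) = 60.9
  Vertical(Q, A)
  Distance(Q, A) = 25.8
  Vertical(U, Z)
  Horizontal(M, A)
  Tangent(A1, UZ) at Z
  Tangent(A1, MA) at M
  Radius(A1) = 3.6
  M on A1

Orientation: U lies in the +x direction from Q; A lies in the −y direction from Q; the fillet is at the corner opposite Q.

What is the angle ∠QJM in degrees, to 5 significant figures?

111.18°

Q is at the origin; Q and U share the same y with |QU| = 60.9 and U on the +x side, so U = (60.900, 0.0000). Q and A share the same x with |QA| = 25.8 and A on the −y side, so A = (0.0000, -25.800). The virtual corner opposite Q is at (60.900, -25.800). The tangent condition forces JZ to be normal to UZ and A1 meets MA tangentially, so JM is at right angles to MA, with radius 3.6, so the center J sits 3.6 in from both sides at J = (57.300, -22.200). That places the tangent points at Z = (60.900, -22.200) on UZ and M = (57.300, -25.800) on MA. Then cos ∠QJM = JQ·JM / (|JQ||JM|), giving 111.18°.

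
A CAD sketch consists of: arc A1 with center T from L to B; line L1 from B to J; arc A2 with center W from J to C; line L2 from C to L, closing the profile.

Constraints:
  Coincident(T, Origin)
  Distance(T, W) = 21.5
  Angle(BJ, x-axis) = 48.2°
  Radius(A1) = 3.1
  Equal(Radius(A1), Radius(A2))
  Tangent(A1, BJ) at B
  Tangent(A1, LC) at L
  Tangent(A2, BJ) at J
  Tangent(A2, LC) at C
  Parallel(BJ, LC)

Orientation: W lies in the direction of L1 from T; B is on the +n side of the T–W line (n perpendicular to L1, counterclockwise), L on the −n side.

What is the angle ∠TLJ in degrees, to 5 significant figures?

73.914°

Tangency of A1 to both parallel lines with radius 3.1 puts B and L at T ± 3.1·n: B = (-2.3110, 2.0663), L = (2.3110, -2.0663). Equal radii place J and C the same way about W: J = W + 3.1·n = (12.019, 18.094), C = W − 3.1·n = (16.641, 13.961). Then cos ∠TLJ = LT·LJ / (|LT||LJ|), giving 73.914°.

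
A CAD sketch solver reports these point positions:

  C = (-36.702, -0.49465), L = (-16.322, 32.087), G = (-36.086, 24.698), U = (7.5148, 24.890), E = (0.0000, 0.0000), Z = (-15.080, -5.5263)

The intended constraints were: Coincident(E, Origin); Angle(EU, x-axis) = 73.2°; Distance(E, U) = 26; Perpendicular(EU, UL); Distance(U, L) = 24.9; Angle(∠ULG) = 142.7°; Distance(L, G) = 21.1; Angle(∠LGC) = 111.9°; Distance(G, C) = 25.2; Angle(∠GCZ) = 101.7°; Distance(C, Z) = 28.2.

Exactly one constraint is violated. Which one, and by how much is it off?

Distance(C, Z) = 28.2 — off by 6.00.

E = (0.00, 0.00) ✓; EU at 73.20° ✓; |EU| = 26.00 ✓; ∠(EU, UL) = 90.00° ✓; |UL| = 24.90 ✓; ∠ULG = 142.7° ✓; |LG| = 21.10 ✓; ∠LGC = 111.9° ✓; |GC| = 25.20 ✓; ∠GCZ = 101.7° ✓; |CZ| = 22.20 ✗.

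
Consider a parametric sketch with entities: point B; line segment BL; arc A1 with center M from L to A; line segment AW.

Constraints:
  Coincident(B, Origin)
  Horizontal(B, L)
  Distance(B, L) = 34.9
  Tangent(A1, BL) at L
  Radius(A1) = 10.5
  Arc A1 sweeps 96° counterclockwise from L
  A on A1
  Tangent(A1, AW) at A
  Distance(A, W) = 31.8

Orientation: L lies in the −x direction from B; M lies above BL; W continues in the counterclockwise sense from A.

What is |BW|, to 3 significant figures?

51.4

B is at the origin; B and L share the same y with |BL| = 34.9 and L on the −x side, so L = (-34.9, 0.00). A1 meets BL tangentially, so ML is at right angles to BL, so M = L + (0, 10.5) = (-34.9, 10.5). On A1, L sits at bearing -90° from M; a 96° counterclockwise sweep puts A at bearing 6°, so A = M + 10.5·(cos 6°, sin 6°) = (-24.5, 11.6). A1 meets AW tangentially, so MA is at right angles to AW, so AW runs along (−sin 6°, cos 6°); with |AW| = 31.8, W = (-27.8, 43.2). Then |BW| = |W − B| = 51.4.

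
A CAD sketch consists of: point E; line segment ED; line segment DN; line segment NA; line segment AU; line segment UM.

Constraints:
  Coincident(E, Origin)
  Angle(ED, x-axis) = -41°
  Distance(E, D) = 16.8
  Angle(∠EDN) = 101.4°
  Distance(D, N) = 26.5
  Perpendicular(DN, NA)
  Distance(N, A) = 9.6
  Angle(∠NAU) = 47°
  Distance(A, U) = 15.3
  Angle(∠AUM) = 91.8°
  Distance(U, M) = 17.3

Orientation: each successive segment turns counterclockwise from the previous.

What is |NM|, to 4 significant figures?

13.85

E is at the origin; ED runs at -41.0° with length 16.8, so D = (12.68, -11.02). ∠EDN = 101.4° gives DN at 37.60° from the x-axis; with |DN| = 26.5, N = (33.67, 5.147). The perpendicularity gives NA at right angles to DN, so NA runs at 127.6°; with |NA| = 9.6, A = (27.82, 12.75). ∠NAU = 47.0° gives AU at -99.40° from the x-axis; with |AU| = 15.3, U = (25.32, -2.342). ∠AUM = 91.8° gives UM at -11.20° from the x-axis; with |UM| = 17.3, M = (42.29, -5.702). Then |NM| = |M − N| = 13.85.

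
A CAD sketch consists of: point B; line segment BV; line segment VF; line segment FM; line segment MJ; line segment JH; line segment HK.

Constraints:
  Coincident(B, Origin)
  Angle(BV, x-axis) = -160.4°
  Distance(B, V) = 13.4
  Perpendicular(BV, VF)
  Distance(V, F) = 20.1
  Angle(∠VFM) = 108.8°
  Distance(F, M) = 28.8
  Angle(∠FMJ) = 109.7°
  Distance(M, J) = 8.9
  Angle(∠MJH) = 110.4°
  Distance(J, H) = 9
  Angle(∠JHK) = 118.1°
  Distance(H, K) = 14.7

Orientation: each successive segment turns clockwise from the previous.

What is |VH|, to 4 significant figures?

31.77

∠FMJ = 109.7° gives MJ at -31.90° from the x-axis; with |MJ| = 8.9, J = (10.76, 27.63). ∠MJH = 110.4° gives JH at -101.5° from the x-axis; with |JH| = 9.0, H = (8.966, 18.81). Then |VH| = |H − V| = 31.77.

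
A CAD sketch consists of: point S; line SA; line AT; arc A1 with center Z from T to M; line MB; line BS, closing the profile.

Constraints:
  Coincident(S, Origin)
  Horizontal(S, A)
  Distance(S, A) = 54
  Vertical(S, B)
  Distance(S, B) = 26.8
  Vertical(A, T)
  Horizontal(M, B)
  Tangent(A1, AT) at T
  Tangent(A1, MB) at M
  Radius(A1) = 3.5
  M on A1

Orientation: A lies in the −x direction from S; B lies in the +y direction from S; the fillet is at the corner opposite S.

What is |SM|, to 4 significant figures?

57.17

S is at the origin; SA is horizontal with |SA| = 54.0 and A on the −x side, so A = (-54.00, 0.000). SB is vertical with |SB| = 26.8 and B on the +y side, so B = (0.000, 26.80). The virtual corner opposite S is at (-54.00, 26.80). A1 meets AT tangentially, so ZT is at right angles to AT and the tangent condition forces ZM to be normal to MB, with radius 3.5, so the center Z sits 3.5 in from both sides at Z = (-50.50, 23.30). That places the tangent points at T = (-54.00, 23.30) on AT and M = (-50.50, 26.80) on MB. Then |SM| = |M − S| = 57.17.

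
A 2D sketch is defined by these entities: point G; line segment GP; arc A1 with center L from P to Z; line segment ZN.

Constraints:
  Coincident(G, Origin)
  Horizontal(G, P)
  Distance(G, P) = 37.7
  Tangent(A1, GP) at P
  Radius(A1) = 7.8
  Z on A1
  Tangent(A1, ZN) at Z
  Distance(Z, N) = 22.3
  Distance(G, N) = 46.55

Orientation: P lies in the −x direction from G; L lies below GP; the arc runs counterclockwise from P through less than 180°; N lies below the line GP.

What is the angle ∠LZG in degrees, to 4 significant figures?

12.73°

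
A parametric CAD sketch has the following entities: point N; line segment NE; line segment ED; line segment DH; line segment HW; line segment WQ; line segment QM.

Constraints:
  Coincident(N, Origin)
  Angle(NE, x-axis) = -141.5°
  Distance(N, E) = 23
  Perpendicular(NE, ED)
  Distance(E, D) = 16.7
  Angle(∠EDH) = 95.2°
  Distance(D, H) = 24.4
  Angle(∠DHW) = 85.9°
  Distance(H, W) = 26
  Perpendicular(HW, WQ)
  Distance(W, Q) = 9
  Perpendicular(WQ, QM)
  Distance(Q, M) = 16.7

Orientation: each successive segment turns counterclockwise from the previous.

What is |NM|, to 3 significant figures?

12.1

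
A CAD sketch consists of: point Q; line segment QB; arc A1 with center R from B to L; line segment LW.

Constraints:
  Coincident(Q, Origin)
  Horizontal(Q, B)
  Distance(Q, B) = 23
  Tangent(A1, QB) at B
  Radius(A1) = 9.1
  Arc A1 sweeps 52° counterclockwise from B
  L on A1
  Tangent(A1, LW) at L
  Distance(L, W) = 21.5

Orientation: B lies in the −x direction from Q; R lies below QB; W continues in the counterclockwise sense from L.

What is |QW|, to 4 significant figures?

47.98

On A1, B sits at bearing 90° from R; a 52° counterclockwise sweep puts L at bearing 142°, so L = R + 9.1·(cos 142°, sin 142°) = (-30.17, -3.497). A1 meets LW tangentially, so RL is at right angles to LW, so LW runs along (−sin 142°, cos 142°); with |LW| = 21.5, W = (-43.41, -20.44). Then |QW| = |W − Q| = 47.98.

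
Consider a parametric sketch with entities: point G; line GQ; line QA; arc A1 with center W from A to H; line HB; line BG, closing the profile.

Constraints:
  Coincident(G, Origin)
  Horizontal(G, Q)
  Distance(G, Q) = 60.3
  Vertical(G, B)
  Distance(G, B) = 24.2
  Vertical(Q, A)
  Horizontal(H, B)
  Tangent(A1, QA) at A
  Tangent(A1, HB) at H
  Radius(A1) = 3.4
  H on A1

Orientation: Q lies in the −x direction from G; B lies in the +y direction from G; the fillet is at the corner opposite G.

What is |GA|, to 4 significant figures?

63.79

G is at the origin; GQ is horizontal with |GQ| = 60.3 and Q on the −x side, so Q = (-60.30, 0.000). G and B share the same x with |GB| = 24.2 and B on the +y side, so B = (0.000, 24.20). The virtual corner opposite G is at (-60.30, 24.20). Since A1 is tangent to QA there, WA ⟂ QA and A1 meets HB tangentially, so WH is at right angles to HB, with radius 3.4, so the center W sits 3.4 in from both sides at W = (-56.90, 20.80). That places the tangent points at A = (-60.30, 20.80) on QA and H = (-56.90, 24.20) on HB. Then |GA| = |A − G| = 63.79.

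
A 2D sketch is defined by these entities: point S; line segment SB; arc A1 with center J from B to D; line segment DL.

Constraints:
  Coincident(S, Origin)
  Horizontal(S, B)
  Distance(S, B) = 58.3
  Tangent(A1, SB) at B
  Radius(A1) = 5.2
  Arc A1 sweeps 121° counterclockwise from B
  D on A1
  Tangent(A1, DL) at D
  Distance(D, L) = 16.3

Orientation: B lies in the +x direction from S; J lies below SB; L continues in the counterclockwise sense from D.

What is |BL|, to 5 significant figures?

22.202

S is at the origin; S and B share the same y with |SB| = 58.3 and B on the +x side, so B = (58.300, 0.0000). The tangent condition forces JB to be normal to SB, so J = B + (0, -5.2) = (58.300, -5.2000). On A1, B sits at bearing 90° from J; a 121° counterclockwise sweep puts D at bearing 211°, so D = J + 5.2·(cos 211°, sin 211°) = (53.843, -7.8782). The tangent condition forces JD to be normal to DL, so DL runs along (−sin 211°, cos 211°); with |DL| = 16.3, L = (62.238, -21.850). Then |BL| = |L − B| = 22.202.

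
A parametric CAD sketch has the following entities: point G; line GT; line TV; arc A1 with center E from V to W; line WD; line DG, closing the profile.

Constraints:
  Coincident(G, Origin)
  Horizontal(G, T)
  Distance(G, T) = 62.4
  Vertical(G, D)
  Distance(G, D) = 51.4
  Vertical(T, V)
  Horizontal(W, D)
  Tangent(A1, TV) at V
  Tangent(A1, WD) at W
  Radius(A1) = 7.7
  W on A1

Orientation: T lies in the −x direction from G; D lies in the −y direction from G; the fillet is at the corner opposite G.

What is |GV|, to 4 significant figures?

76.18

G is at the origin; G and T share the same y with |GT| = 62.4 and T on the −x side, so T = (-62.40, 0.000). G and D share the same x with |GD| = 51.4 and D on the −y side, so D = (0.000, -51.40). The virtual corner opposite G is at (-62.40, -51.40). Since A1 is tangent to TV there, EV ⟂ TV and since A1 is tangent to WD there, EW ⟂ WD, with radius 7.7, so the center E sits 7.7 in from both sides at E = (-54.70, -43.70). That places the tangent points at V = (-62.40, -43.70) on TV and W = (-54.70, -51.40) on WD. Then |GV| = |V − G| = 76.18.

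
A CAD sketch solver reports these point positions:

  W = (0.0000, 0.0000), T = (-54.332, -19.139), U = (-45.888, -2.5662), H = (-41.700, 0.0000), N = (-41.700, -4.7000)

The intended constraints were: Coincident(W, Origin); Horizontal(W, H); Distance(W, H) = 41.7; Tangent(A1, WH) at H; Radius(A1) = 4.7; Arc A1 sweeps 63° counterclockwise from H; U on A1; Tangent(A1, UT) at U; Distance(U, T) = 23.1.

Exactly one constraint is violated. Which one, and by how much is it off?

Distance(U, T) = 23.1 — off by 4.50.

W = (0.00, 0.00) ✓; W.y = 0.00, H.y = 0.00 ✓; |WH| = 41.70 ✓; ∠(NH, HW) = 90.00° ✓; |NH| = 4.700 ✓; bearing(N→U) − bearing(N→H) = 63.00° ✓; |NU| = 4.700 ✓; ∠(NU, UT) = 90.00° ✓; |UT| = 18.60 ✗.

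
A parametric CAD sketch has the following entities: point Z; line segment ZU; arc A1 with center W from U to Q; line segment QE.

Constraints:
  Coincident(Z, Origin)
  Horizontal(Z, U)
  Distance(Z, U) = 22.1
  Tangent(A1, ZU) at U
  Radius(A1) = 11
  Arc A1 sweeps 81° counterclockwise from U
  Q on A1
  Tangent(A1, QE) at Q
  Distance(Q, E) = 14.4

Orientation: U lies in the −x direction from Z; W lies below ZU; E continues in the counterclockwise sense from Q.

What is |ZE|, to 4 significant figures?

42.34

On A1, U sits at bearing 90° from W; an 81° counterclockwise sweep puts Q at bearing 171°, so Q = W + 11.0·(cos 171°, sin 171°) = (-32.96, -9.279). The tangent condition forces WQ to be normal to QE, so QE runs along (−sin 171°, cos 171°); with |QE| = 14.4, E = (-35.22, -23.50). Then |ZE| = |E − Z| = 42.34.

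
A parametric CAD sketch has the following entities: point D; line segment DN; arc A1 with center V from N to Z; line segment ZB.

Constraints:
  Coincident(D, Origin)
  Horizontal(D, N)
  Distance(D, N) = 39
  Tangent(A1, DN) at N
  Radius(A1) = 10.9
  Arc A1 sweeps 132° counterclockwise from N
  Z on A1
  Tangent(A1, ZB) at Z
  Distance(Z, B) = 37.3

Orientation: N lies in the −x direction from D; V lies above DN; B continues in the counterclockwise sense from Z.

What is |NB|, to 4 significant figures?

48.91

On A1, N sits at bearing -90° from V; a 132° counterclockwise sweep puts Z at bearing 42°, so Z = V + 10.9·(cos 42°, sin 42°) = (-30.90, 18.19). The tangent condition forces VZ to be normal to ZB, so ZB runs along (−sin 42°, cos 42°); with |ZB| = 37.3, B = (-55.86, 45.91). Then |NB| = |B − N| = 48.91.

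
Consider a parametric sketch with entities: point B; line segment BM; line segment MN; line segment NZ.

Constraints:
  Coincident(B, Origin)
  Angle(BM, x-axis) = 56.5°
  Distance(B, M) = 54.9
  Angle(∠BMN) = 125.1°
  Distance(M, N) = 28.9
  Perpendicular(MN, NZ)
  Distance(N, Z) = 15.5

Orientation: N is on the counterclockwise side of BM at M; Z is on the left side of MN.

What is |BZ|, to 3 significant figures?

67.2

∠BMN = 125.1°, so MN runs at 56.5° + (180° − 125.1°) = 111° from the x-axis; with |MN| = 28.9, N = M + 28.9·(cos 111°, sin 111°) = (19.8, 72.7). MN ⟂ NZ; with |NZ| = 15.5 on the left of MN, Z = N + 15.5·(-0.931, -0.365) = (5.33, 67.0). Then |BZ| = |Z − B| = 67.2.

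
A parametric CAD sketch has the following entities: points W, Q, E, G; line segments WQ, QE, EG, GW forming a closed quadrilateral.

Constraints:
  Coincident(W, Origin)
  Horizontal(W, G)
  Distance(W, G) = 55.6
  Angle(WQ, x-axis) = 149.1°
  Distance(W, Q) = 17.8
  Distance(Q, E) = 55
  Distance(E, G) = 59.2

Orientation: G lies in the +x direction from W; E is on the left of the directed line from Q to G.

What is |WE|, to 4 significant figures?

54.02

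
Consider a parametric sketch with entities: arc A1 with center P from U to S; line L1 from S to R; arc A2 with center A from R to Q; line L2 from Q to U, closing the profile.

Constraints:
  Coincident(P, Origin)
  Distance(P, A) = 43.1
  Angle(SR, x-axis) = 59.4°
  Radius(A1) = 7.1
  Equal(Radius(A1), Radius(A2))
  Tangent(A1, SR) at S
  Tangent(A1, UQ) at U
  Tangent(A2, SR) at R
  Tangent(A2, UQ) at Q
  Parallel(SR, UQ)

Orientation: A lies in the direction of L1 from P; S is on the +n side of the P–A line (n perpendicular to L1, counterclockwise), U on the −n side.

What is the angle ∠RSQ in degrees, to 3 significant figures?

18.2°

The slot axis is L1's direction at 59.4°, so u = (cos 59.4°, sin 59.4°) = (0.509, 0.861) and n = (−sin 59.4°, cos 59.4°) = (-0.861, 0.509). P is at the origin and A lies 43.1 along u from P, so A = 43.1·u = (21.9, 37.1). Tangency of A1 to both parallel lines with radius 7.1 puts S and U at P ± 7.1·n: S = (-6.11, 3.61), U = (6.11, -3.61). Equal radii place R and Q the same way about A: R = A + 7.1·n = (15.8, 40.7), Q = A − 7.1·n = (28.1, 33.5). Then cos ∠RSQ = SR·SQ / (|SR||SQ|), giving 18.2°.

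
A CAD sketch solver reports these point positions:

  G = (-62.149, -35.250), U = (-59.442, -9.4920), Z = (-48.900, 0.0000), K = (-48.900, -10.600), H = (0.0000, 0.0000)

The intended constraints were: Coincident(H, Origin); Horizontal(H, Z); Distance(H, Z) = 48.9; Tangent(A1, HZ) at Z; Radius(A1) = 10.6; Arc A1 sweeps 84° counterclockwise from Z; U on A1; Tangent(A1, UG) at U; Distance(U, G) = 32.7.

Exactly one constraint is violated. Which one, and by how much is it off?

Distance(U, G) = 32.7 — off by 6.80.

H = (0.00, 0.00) ✓; H.y = 0.00, Z.y = 0.00 ✓; |HZ| = 48.90 ✓; ∠(KZ, ZH) = 90.00° ✓; |KZ| = 10.60 ✓; bearing(K→U) − bearing(K→Z) = 84.00° ✓; |KU| = 10.60 ✓; ∠(KU, UG) = 90.00° ✓; |UG| = 25.90 ✗.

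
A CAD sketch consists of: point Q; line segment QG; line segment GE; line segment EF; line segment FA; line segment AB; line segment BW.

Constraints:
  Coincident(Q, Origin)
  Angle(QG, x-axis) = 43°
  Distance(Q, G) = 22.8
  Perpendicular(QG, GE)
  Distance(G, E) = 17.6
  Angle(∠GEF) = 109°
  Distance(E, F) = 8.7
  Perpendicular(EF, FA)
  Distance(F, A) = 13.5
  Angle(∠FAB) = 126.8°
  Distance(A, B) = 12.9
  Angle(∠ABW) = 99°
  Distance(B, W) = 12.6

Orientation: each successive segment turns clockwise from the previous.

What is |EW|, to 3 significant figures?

16.4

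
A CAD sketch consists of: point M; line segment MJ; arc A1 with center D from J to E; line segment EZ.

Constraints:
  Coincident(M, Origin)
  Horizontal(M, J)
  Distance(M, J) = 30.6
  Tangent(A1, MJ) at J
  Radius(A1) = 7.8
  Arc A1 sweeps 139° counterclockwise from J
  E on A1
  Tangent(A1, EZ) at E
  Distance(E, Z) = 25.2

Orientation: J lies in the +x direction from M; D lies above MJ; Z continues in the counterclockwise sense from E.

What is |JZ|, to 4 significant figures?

33.26

M is at the origin; MJ is horizontal with |MJ| = 30.6 and J on the +x side, so J = (30.60, 0.000). The tangent condition forces DJ to be normal to MJ, so D = J + (0, 7.8) = (30.60, 7.800). On A1, J sits at bearing -90° from D; a 139° counterclockwise sweep puts E at bearing 49°, so E = D + 7.8·(cos 49°, sin 49°) = (35.72, 13.69). Tangency of A1 to EZ means the radius DE is perpendicular to EZ, so EZ runs along (−sin 49°, cos 49°); with |EZ| = 25.2, Z = (16.70, 30.22). Then |JZ| = |Z − J| = 33.26.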